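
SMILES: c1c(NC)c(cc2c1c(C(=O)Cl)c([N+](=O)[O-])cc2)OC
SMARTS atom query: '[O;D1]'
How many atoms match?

The query [O;D1] means: aliphatic oxygen bonded to exactly one heavy atom.
Check the 20 heavy atoms by environment: 6× c (aromatic, D3) → no; 4× c (aromatic, D2) → no; 1× C (D3) → no; 2× O (D1) → match; 1× Cl (D1) → no; 1× N (charge +1, D3) → no; 1× O (charge -1, D1) → match; 1× O (D2) → no; 2× C (D1) → no; 1× N (D2) → no.
Summing the matching environments: 2 + 1 = 3 matching atoms.

3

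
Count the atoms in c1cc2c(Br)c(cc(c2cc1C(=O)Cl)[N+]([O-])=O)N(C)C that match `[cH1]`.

4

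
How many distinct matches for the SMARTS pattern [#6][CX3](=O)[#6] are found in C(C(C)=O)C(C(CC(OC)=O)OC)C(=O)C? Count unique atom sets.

[#6][CX3](=O)[#6] is the SMARTS for a ketone: a carbonyl carbon (no H) flanked by two carbons.
The molecule carries 2 separate instances of an acetyl/ketone group (-C(=O)CH3) meeting every constraint; each maps to a distinct set of atoms, giving 2 matches.

2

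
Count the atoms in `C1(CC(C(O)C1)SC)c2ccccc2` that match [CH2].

The query [CH2] means: aliphatic carbon with exactly two hydrogens.
Check the 14 heavy atoms by environment: 2× C (H2) → match; 3× C (H1) → no; 1× c (aromatic, H0) → no; 5× c (aromatic, H1) → no; 1× O (H1) → no; 1× S (H0) → no; 1× C (H3) → no.
That gives 2 matching atoms.

2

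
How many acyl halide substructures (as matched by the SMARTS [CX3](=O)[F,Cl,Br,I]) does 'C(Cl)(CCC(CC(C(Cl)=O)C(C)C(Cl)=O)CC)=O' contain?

3

[CX3](=O)[F,Cl,Br,I] is the SMARTS for an acyl halide: a carbonyl carbon bonded to a halogen.
The molecule carries 3 separate instances of an acyl chloride (-C(=O)Cl) meeting every constraint; each maps to a distinct set of atoms, giving 3 matches.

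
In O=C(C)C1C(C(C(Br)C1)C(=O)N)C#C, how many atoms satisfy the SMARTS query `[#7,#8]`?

3

The query [#7,#8] means: nitrogen or oxygen (comma = OR).
Check the 14 heavy atoms by environment: 10× C → no; 2× O → match; 1× Br → no; 1× N → match.
Summing the matching environments: 2 + 1 = 3 matching atoms.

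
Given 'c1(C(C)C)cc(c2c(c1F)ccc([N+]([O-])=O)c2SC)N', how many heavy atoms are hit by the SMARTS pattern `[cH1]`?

Check the 20 heavy atoms by environment: 7× c (aromatic, H0) → no; 3× c (aromatic, H1) → match; 1× N (H2) → no; 1× N (charge +1, H0) → no; 1× O (charge -1, H0) → no; 1× O (H0) → no; 1× S (H0) → no; 3× C (H3) → no; 1× F (H0) → no; 1× C (H1) → no.
That gives 3 matching atoms.

3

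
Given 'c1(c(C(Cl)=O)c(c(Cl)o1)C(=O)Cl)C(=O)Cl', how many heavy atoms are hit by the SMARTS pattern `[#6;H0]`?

The query [#6;H0] means: any carbon with no attached hydrogen.
Check the 15 heavy atoms by environment: 1× o (aromatic, H0) → no; 4× c (aromatic, H0) → match; 3× C (H0) → match; 3× O (H0) → no; 4× Cl (H0) → no.
Summing the matching environments: 4 + 3 = 7 matching atoms.

7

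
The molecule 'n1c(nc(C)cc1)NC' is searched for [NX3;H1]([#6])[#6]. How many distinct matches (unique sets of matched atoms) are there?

[NX3;H1]([#6])[#6] is the SMARTS for a secondary amine: a trivalent nitrogen with one H, bonded to two carbons.
Exactly one fragment in the molecule meets all constraints, giving 1 match.

1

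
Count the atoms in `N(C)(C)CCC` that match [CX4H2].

The query [CX4H2] means: sp3 carbon (X4) with exactly two hydrogens.
Check the 6 heavy atoms by environment: 2× C (H2, X4) → match; 3× C (H3, X4) → no; 1× N (H0, X3) → no.
That gives 2 matching atoms.

2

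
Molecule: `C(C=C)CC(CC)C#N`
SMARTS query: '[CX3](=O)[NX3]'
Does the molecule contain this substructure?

No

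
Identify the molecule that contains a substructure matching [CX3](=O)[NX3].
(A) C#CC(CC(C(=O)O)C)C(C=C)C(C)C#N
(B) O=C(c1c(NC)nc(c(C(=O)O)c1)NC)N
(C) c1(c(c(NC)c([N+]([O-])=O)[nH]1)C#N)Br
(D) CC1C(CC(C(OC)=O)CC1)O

B

[CX3](=O)[NX3] describes a carbonyl carbon bonded to a trivalent nitrogen (an amide).
(A) has a nitrile (-C#N) but the nitrile N is NX1 (triple-bonded), not NX3.
(B) contains a primary amide (-C(=O)NH2), which satisfies every atom and bond constraint.
(C) has a nitrile (-C#N) but the nitrile N is NX1 (triple-bonded), not NX3.
(D) has a methyl-ester group (-C(=O)OCH3) but the carbonyl is bonded to O, not to an NX3 nitrogen.
So the answer is (B).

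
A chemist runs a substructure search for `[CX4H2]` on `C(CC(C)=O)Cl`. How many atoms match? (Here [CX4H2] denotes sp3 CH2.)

2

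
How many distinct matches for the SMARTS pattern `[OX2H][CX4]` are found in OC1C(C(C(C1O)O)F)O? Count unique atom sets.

4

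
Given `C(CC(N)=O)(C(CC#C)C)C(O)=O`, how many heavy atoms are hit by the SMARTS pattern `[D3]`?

The query [D3] means: atom with exactly three heavy-atom neighbours.
Check the 13 heavy atoms by environment: 3× C (D2) → no; 4× C (D3) → match; 3× O (D1) → no; 2× C (D1) → no; 1× N (D1) → no.
That gives 4 matching atoms.

4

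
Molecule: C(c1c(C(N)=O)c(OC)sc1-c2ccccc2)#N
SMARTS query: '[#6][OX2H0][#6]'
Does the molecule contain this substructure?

The pattern [#6][OX2H0][#6] describes an aliphatic oxygen bridging two carbons with no H on the oxygen — an ether.
The molecule carries a methoxy ether (-OCH3), whose atoms satisfy every constraint of the query, so the pattern matches.

Yes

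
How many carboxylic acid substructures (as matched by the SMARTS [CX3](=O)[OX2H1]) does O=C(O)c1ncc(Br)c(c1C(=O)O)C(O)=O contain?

3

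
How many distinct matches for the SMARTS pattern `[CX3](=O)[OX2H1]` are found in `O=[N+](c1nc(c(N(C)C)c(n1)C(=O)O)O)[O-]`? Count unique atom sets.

[CX3](=O)[OX2H1] is the SMARTS for a carboxylic acid: an sp2 carbon double-bonded to O and single-bonded to an -OH oxygen.
Exactly one fragment in the molecule meets all constraints, giving 1 match.

1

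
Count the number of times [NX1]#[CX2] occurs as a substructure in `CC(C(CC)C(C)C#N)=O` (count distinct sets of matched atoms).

1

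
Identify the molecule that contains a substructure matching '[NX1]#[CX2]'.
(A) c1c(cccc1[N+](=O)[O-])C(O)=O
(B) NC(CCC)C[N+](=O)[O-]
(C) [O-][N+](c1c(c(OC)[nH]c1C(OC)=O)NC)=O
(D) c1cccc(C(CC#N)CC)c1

D

[NX1]#[CX2] describes a nitrogen triple-bonded to a two-connected carbon (a nitrile).
(A) has a nitro group (-[N+](=O)[O-]) but there is no C#N triple bond.
(B) has a nitro group (-[N+](=O)[O-]) but there is no C#N triple bond.
(C) has a nitro group (-[N+](=O)[O-]) but there is no C#N triple bond.
(D) contains a nitrile (-C#N), which satisfies every atom and bond constraint.
So the answer is (D).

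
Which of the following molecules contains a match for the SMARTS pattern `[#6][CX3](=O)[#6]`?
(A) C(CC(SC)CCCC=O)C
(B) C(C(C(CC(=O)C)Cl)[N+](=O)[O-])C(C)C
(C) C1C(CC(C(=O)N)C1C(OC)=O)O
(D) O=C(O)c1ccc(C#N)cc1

B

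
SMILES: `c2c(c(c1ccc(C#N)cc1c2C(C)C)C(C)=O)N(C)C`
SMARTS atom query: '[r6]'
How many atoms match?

10

The query [r6] means: r6 matches atoms in a six-membered ring.
Check the 21 heavy atoms by environment: 10× c (aromatic, in 6-ring) → match; 2× N (acyclic) → no; 8× C (acyclic) → no; 1× O (acyclic) → no.
That gives 10 matching atoms.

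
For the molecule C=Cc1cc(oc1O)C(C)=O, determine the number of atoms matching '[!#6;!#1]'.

3

Check the 11 heavy atoms by environment: 1× o (aromatic) → match; 4× c (aromatic) → no; 4× C → no; 2× O → match.
Summing the matching environments: 1 + 2 = 3 matching atoms.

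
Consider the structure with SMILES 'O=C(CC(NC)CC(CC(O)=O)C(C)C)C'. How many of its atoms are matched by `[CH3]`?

4

The query [CH3] means: aliphatic carbon with exactly three hydrogens.
Check the 16 heavy atoms by environment: 3× C (H2) → no; 3× C (H1) → no; 2× C (H0) → no; 2× O (H0) → no; 1× O (H1) → no; 1× N (H1) → no; 4× C (H3) → match.
That gives 4 matching atoms.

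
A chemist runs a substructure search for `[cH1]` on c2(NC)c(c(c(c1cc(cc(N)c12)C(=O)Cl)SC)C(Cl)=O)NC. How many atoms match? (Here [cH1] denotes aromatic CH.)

2

The query [cH1] means: aromatic carbon bearing exactly one hydrogen.
Check the 23 heavy atoms by environment: 8× c (aromatic, H0) → no; 2× c (aromatic, H1) → match; 2× N (H1) → no; 3× C (H3) → no; 1× N (H2) → no; 2× C (H0) → no; 2× O (H0) → no; 2× Cl (H0) → no; 1× S (H0) → no.
That gives 2 matching atoms.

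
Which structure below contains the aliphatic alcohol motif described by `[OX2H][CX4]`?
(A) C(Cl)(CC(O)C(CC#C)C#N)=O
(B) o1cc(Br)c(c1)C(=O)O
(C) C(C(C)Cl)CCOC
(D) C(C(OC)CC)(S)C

[OX2H][CX4] describes a hydroxyl oxygen bound to an sp3 (X4) carbon (an aliphatic alcohol).
(A) contains a hydroxyl group (-OH), which satisfies every atom and bond constraint.
(B) has a carboxylic acid group (-C(=O)OH) but the -OH is on a CX3 carbonyl carbon, not a CX4 carbon.
(C) has a methoxy ether (-OCH3) but the oxygen has H0 (ether), not H1.
(D) has a methoxy ether (-OCH3) but the oxygen has H0 (ether), not H1.
So the answer is (A).

A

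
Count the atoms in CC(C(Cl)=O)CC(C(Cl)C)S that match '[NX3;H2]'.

0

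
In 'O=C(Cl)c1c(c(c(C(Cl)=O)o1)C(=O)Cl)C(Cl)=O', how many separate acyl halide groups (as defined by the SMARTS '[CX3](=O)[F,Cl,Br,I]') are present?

[CX3](=O)[F,Cl,Br,I] is the SMARTS for an acyl halide: a carbonyl carbon bonded to a halogen.
The molecule carries 4 separate instances of an acyl chloride (-C(=O)Cl) meeting every constraint; each maps to a distinct set of atoms, giving 4 matches.

4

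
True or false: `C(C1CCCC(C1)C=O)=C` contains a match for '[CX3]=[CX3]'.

True

The pattern [CX3]=[CX3] describes a non-aromatic C=C double bond between two sp2 carbons — an alkene.
The molecule carries a vinyl group (-CH=CH2), whose atoms satisfy every constraint of the query, so the pattern matches.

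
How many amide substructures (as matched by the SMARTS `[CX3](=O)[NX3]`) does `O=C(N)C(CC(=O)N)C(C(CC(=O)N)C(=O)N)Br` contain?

[CX3](=O)[NX3] is the SMARTS for an amide: a carbonyl carbon bonded to a trivalent nitrogen.
The molecule carries 4 separate instances of a primary amide (-C(=O)NH2) meeting every constraint; each maps to a distinct set of atoms, giving 4 matches.

4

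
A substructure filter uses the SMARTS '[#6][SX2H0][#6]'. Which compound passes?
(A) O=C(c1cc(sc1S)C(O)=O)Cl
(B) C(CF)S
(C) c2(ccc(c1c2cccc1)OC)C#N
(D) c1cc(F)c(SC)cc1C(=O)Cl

D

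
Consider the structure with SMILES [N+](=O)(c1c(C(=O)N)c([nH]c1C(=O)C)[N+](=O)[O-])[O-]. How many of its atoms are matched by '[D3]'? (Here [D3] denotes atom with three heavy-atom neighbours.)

8

The query [D3] means: atom with exactly three heavy-atom neighbours.
Check the 17 heavy atoms by environment: 1× n (aromatic, D2) → no; 4× c (aromatic, D3) → match; 2× C (D3) → match; 4× O (D1) → no; 1× N (D1) → no; 2× N (charge +1, D3) → match; 2× O (charge -1, D1) → no; 1× C (D1) → no.
Summing the matching environments: 4 + 2 + 2 = 8 matching atoms.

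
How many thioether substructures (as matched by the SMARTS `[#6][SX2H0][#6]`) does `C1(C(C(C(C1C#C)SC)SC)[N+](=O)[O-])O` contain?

[#6][SX2H0][#6] is the SMARTS for a thioether: an aliphatic sulfur bridging two carbons with no H on the sulfur.
The molecule carries 2 separate instances of a methylthio ether (-SCH3) meeting every constraint; each maps to a distinct set of atoms, giving 2 matches.

2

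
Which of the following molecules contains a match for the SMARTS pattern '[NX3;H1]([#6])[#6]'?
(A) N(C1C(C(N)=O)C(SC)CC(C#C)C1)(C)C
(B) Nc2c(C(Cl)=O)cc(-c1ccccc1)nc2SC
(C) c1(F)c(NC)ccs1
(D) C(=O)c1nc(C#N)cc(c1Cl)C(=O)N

C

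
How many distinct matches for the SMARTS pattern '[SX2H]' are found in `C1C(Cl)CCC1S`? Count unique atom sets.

1

[SX2H] is the SMARTS for a thiol: an aliphatic sulfur with two connections, one being H.
Exactly one fragment in the molecule meets all constraints, giving 1 match.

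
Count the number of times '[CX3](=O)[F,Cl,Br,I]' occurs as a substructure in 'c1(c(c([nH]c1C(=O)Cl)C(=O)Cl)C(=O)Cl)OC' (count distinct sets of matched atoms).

3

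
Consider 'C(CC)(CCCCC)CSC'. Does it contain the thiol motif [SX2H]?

The pattern [SX2H] describes an aliphatic sulfur with two connections, one being H — a thiol.
The closest candidate here is a methylthio ether (-SCH3), but the sulfur has H0 (bonded to two carbons), not H1. No other fragment satisfies the full query, so there is no match.

No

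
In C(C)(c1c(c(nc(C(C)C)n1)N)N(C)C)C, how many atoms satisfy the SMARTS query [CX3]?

0

The query [CX3] means: C with X3: aliphatic carbon with exactly 3 total connections.
Check the 16 heavy atoms by environment: 2× n (aromatic, X2) → no; 4× c (aromatic, X3) → no; 8× C (X4) → no; 2× N (X3) → no.
No environment satisfies the query, so 0 matching atoms.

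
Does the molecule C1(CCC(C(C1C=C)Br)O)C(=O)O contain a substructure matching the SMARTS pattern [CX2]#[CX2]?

The pattern [CX2]#[CX2] describes a carbon-carbon triple bond — an alkyne.
The closest candidate here is a vinyl group (-CH=CH2), but the C=C is a double bond; both carbons are CX3, not CX2. No other fragment satisfies the full query, so there is no match.

No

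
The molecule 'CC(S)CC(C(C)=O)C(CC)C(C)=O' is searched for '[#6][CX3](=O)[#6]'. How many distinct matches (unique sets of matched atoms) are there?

2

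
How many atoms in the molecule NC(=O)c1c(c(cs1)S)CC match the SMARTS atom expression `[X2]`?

2

The query [X2] means: any atom with exactly two total connections (bonds + H).
Check the 11 heavy atoms by environment: 1× s (aromatic, X2) → match; 4× c (aromatic, X3) → no; 2× C (X4) → no; 1× C (X3) → no; 1× O (X1) → no; 1× N (X3) → no; 1× S (X2) → match.
Summing the matching environments: 1 + 1 = 2 matching atoms.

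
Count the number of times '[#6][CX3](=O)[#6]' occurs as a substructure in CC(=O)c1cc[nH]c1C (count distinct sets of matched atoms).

[#6][CX3](=O)[#6] is the SMARTS for a ketone: a carbonyl carbon (no H) flanked by two carbons.
Exactly one fragment in the molecule meets all constraints, giving 1 match.

1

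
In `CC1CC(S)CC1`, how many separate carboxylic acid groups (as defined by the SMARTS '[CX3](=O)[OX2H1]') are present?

0

[CX3](=O)[OX2H1] is the SMARTS for a carboxylic acid: an sp2 carbon double-bonded to O and single-bonded to an -OH oxygen.
No fragment in the molecule satisfies every constraint, giving 0 matches.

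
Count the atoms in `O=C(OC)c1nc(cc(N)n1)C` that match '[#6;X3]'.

The query [#6;X3] means: any carbon (aromatic or not) with three total connections.
Check the 12 heavy atoms by environment: 2× n (aromatic, X2) → no; 4× c (aromatic, X3) → match; 1× C (X3) → match; 1× O (X1) → no; 1× O (X2) → no; 2× C (X4) → no; 1× N (X3) → no.
Summing the matching environments: 4 + 1 = 5 matching atoms.

5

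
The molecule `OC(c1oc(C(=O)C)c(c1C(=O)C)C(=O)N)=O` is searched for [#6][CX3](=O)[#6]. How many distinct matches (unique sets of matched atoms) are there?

2

[#6][CX3](=O)[#6] is the SMARTS for a ketone: a carbonyl carbon (no H) flanked by two carbons.
The molecule carries 2 separate instances of an acetyl/ketone group (-C(=O)CH3) meeting every constraint; each maps to a distinct set of atoms, giving 2 matches.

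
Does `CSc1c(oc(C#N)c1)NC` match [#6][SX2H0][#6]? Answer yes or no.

The pattern [#6][SX2H0][#6] describes an aliphatic sulfur bridging two carbons with no H on the sulfur — a thioether.
The molecule carries a methylthio ether (-SCH3), whose atoms satisfy every constraint of the query, so the pattern matches.

Yes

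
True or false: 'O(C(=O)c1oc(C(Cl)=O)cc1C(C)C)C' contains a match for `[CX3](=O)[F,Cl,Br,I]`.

The pattern [CX3](=O)[F,Cl,Br,I] describes a carbonyl carbon bonded to a halogen — an acyl halide.
The molecule carries an acyl chloride (-C(=O)Cl), whose atoms satisfy every constraint of the query, so the pattern matches.

True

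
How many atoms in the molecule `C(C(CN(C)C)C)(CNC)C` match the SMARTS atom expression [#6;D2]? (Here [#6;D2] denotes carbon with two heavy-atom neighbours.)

2

The query [#6;D2] means: any carbon bonded to exactly two heavy atoms.
Check the 11 heavy atoms by environment: 2× C (D2) → match; 2× C (D3) → no; 1× N (D2) → no; 5× C (D1) → no; 1× N (D3) → no.
That gives 2 matching atoms.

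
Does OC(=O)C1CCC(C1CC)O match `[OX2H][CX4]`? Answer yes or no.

Yes

The pattern [OX2H][CX4] describes a hydroxyl oxygen bound to an sp3 (X4) carbon — an aliphatic alcohol.
The molecule carries a hydroxyl group (-OH), whose atoms satisfy every constraint of the query, so the pattern matches.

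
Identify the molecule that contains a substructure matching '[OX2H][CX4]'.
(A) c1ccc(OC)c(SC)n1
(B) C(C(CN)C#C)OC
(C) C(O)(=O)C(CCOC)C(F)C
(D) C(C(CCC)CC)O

D

[OX2H][CX4] describes a hydroxyl oxygen bound to an sp3 (X4) carbon (an aliphatic alcohol).
(A) has a methoxy ether (-OCH3) but the oxygen has H0 (ether), not H1.
(B) has a methoxy ether (-OCH3) but the oxygen has H0 (ether), not H1.
(C) has a carboxylic acid group (-C(=O)OH) but the -OH is on a CX3 carbonyl carbon, not a CX4 carbon.
(D) contains a hydroxyl group (-OH), which satisfies every atom and bond constraint.
So the answer is (D).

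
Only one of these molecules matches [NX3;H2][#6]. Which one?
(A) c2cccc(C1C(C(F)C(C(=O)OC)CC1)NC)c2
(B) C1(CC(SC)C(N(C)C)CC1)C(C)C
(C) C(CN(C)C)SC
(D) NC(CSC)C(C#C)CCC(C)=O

D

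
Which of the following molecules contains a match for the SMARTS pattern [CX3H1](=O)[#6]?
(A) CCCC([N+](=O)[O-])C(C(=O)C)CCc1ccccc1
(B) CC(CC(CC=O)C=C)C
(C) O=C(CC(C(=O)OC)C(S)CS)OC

B

[CX3H1](=O)[#6] describes an sp2 carbon with one H, double-bonded to O and single-bonded to carbon (an aldehyde).
(A) has an acetyl/ketone group (-C(=O)CH3) but the carbonyl carbon has H0 (two carbon neighbours), not H1.
(B) contains an aldehyde (-CHO), which satisfies every atom and bond constraint.
(C) has a methyl-ester group (-C(=O)OCH3) but the carbonyl carbon has H0, not H1.
So the answer is (B).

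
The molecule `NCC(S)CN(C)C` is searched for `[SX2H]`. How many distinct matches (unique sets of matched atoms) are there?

[SX2H] is the SMARTS for a thiol: an aliphatic sulfur with two connections, one being H.
Exactly one fragment in the molecule meets all constraints, giving 1 match.

1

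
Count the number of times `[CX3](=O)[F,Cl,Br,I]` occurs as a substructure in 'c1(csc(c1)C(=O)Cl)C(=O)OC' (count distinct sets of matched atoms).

1

[CX3](=O)[F,Cl,Br,I] is the SMARTS for an acyl halide: a carbonyl carbon bonded to a halogen.
Exactly one fragment in the molecule meets all constraints, giving 1 match.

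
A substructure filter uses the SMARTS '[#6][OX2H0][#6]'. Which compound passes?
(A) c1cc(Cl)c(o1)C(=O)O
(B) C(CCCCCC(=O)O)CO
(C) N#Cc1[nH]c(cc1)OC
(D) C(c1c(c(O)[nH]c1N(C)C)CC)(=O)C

C

[#6][OX2H0][#6] describes an aliphatic oxygen bridging two carbons with no H on the oxygen (an ether).
(A) has a carboxylic acid group (-C(=O)OH) but the -OH oxygen has H1; the =O is OX1, not OX2.
(B) has a carboxylic acid group (-C(=O)OH) but the -OH oxygen has H1; the =O is OX1, not OX2.
(C) contains a methoxy ether (-OCH3), which satisfies every atom and bond constraint.
(D) has a hydroxyl group (-OH) but the oxygen has H1, not H0 bridging two carbons.
So the answer is (C).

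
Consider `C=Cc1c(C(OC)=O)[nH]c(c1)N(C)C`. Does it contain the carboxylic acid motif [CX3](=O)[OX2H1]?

The pattern [CX3](=O)[OX2H1] describes an sp2 carbon double-bonded to O and single-bonded to an -OH oxygen — a carboxylic acid.
The closest candidate here is a methyl-ester group (-C(=O)OCH3), but the singly-bonded O has no H (OX2H0, not OX2H1). No other fragment satisfies the full query, so there is no match.

No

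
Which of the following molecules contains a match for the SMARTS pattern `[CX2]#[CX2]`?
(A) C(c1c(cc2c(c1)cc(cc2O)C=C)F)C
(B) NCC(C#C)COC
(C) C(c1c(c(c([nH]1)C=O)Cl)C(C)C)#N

B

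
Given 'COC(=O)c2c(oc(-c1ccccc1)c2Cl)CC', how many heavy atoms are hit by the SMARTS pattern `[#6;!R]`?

The query [#6;!R] means: carbon not in any ring.
Check the 18 heavy atoms by environment: 1× o (aromatic, in 5-ring) → no; 4× c (aromatic, in 5-ring) → no; 4× C (acyclic) → match; 6× c (aromatic, in 6-ring) → no; 2× O (acyclic) → no; 1× Cl (acyclic) → no.
That gives 4 matching atoms.

4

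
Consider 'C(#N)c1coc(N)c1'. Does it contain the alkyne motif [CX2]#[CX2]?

No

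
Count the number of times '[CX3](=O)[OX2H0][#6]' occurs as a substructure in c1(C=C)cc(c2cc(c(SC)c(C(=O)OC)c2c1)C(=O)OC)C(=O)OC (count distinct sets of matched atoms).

3

[CX3](=O)[OX2H0][#6] is the SMARTS for an ester: a carbonyl carbon bonded to an oxygen that is itself bonded to carbon (no H on that O).
The molecule carries 3 separate instances of a methyl-ester group (-C(=O)OCH3) meeting every constraint; each maps to a distinct set of atoms, giving 3 matches.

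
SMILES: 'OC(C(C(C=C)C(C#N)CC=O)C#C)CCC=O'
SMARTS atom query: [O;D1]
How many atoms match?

3

Check the 18 heavy atoms by environment: 8× C (D2) → no; 4× C (D3) → no; 3× O (D1) → match; 2× C (D1) → no; 1× N (D1) → no.
That gives 3 matching atoms.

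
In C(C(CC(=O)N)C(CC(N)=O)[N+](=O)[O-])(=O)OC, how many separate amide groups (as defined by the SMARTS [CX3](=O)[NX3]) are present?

[CX3](=O)[NX3] is the SMARTS for an amide: a carbonyl carbon bonded to a trivalent nitrogen.
The molecule carries 2 separate instances of a primary amide (-C(=O)NH2) meeting every constraint; each maps to a distinct set of atoms, giving 2 matches.

2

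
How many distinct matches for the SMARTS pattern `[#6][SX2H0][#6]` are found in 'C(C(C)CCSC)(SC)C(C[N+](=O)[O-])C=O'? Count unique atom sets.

2

[#6][SX2H0][#6] is the SMARTS for a thioether: an aliphatic sulfur bridging two carbons with no H on the sulfur.
The molecule carries 2 separate instances of a methylthio ether (-SCH3) meeting every constraint; each maps to a distinct set of atoms, giving 2 matches.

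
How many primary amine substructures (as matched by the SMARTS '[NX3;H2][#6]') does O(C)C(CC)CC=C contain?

[NX3;H2][#6] is the SMARTS for a primary amine: a trivalent nitrogen with two H attached to carbon.
No fragment in the molecule satisfies every constraint, giving 0 matches.

0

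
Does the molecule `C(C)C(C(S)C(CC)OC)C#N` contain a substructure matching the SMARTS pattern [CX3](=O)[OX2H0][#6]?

No

The pattern [CX3](=O)[OX2H0][#6] describes a carbonyl carbon bonded to an oxygen that is itself bonded to carbon (no H on that O) — an ester.
The closest candidate here is a methoxy ether (-OCH3), but the ether oxygen is not adjacent to a C=O carbon. No other fragment satisfies the full query, so there is no match.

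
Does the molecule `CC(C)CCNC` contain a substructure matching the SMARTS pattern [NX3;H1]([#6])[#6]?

Yes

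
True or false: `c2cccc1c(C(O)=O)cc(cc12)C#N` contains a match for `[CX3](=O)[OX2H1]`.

True

The pattern [CX3](=O)[OX2H1] describes an sp2 carbon double-bonded to O and single-bonded to an -OH oxygen — a carboxylic acid.
The molecule carries a carboxylic acid group (-C(=O)OH), whose atoms satisfy every constraint of the query, so the pattern matches.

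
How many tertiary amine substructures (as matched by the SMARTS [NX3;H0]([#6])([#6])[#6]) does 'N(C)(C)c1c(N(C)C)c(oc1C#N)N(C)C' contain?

3

[NX3;H0]([#6])([#6])[#6] is the SMARTS for a tertiary amine: a trivalent nitrogen with no H, bonded to three carbons.
The molecule carries 3 separate instances of a dimethylamino group (-N(CH3)2) meeting every constraint; each maps to a distinct set of atoms, giving 3 matches.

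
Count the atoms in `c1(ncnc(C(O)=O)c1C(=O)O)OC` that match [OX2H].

The query [OX2H] means: aliphatic oxygen with two connections, one of which is H — an -OH oxygen.
Check the 14 heavy atoms by environment: 2× n (aromatic, H0, X2) → no; 1× c (aromatic, H1, X3) → no; 3× c (aromatic, H0, X3) → no; 1× O (H0, X2) → no; 1× C (H3, X4) → no; 2× C (H0, X3) → no; 2× O (H0, X1) → no; 2× O (H1, X2) → match.
That gives 2 matching atoms.

2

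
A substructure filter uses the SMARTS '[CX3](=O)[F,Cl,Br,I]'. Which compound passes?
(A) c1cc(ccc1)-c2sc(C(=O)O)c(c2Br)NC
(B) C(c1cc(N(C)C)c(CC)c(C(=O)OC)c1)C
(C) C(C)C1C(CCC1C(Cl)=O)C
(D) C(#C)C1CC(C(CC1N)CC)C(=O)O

C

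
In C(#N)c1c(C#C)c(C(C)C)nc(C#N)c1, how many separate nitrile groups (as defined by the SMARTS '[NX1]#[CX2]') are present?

[NX1]#[CX2] is the SMARTS for a nitrile: a nitrogen triple-bonded to a two-connected carbon.
The molecule carries 2 separate instances of a nitrile (-C#N) meeting every constraint; each maps to a distinct set of atoms, giving 2 matches.

2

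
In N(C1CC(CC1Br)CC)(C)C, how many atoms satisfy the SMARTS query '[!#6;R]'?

The query [!#6;R] means: non-carbon atom that is part of a ring.
Check the 11 heavy atoms by environment: 5× C (in 5-ring) → no; 4× C (acyclic) → no; 1× N (acyclic) → no; 1× Br (acyclic) → no.
No environment satisfies the query, so 0 matching atoms.

0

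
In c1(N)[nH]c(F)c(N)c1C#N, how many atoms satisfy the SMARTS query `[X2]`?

The query [X2] means: any atom with exactly two total connections (bonds + H).
Check the 10 heavy atoms by environment: 1× n (aromatic, X3) → no; 4× c (aromatic, X3) → no; 2× N (X3) → no; 1× C (X2) → match; 1× N (X1) → no; 1× F (X1) → no.
That gives 1 matching atom.

1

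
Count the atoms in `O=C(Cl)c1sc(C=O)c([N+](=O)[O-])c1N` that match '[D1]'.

6

The query [D1] means: atom with exactly one heavy-atom neighbour (degree 1).
Check the 14 heavy atoms by environment: 1× s (aromatic, D2) → no; 4× c (aromatic, D3) → no; 1× N (charge +1, D3) → no; 1× O (charge -1, D1) → match; 3× O (D1) → match; 1× C (D2) → no; 1× N (D1) → match; 1× C (D3) → no; 1× Cl (D1) → match.
Summing the matching environments: 1 + 3 + 1 + 1 = 6 matching atoms.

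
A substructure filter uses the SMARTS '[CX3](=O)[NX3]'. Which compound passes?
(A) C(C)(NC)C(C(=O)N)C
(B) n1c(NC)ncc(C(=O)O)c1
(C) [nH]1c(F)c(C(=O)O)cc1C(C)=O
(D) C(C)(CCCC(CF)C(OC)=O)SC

[CX3](=O)[NX3] describes a carbonyl carbon bonded to a trivalent nitrogen (an amide).
(A) contains a primary amide (-C(=O)NH2), which satisfies every atom and bond constraint.
(B) has a carboxylic acid group (-C(=O)OH) but the carbonyl is bonded to O, not to an NX3 nitrogen.
(C) has a carboxylic acid group (-C(=O)OH) but the carbonyl is bonded to O, not to an NX3 nitrogen.
(D) has a methyl-ester group (-C(=O)OCH3) but the carbonyl is bonded to O, not to an NX3 nitrogen.
So the answer is (A).

A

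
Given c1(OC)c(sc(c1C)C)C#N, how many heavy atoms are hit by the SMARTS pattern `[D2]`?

The query [D2] means: atom with exactly two heavy-atom neighbours.
Check the 11 heavy atoms by environment: 1× s (aromatic, D2) → match; 4× c (aromatic, D3) → no; 1× C (D2) → match; 1× N (D1) → no; 1× O (D2) → match; 3× C (D1) → no.
Summing the matching environments: 1 + 1 + 1 = 3 matching atoms.

3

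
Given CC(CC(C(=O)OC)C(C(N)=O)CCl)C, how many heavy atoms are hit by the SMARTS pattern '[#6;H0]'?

The query [#6;H0] means: any carbon with no attached hydrogen.
Check the 15 heavy atoms by environment: 2× C (H2) → no; 3× C (H1) → no; 3× C (H3) → no; 2× C (H0) → match; 3× O (H0) → no; 1× Cl (H0) → no; 1× N (H2) → no.
That gives 2 matching atoms.

2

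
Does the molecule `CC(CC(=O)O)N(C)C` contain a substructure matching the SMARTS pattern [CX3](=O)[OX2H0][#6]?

The pattern [CX3](=O)[OX2H0][#6] describes a carbonyl carbon bonded to an oxygen that is itself bonded to carbon (no H on that O) — an ester.
The closest candidate here is a carboxylic acid group (-C(=O)OH), but the singly-bonded O carries H (OX2H1, not H0). No other fragment satisfies the full query, so there is no match.

No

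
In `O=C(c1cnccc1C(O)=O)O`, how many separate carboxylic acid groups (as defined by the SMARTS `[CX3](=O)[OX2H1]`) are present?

[CX3](=O)[OX2H1] is the SMARTS for a carboxylic acid: an sp2 carbon double-bonded to O and single-bonded to an -OH oxygen.
The molecule carries 2 separate instances of a carboxylic acid group (-C(=O)OH) meeting every constraint; each maps to a distinct set of atoms, giving 2 matches.

2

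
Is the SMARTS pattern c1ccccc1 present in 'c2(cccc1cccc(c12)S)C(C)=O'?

Yes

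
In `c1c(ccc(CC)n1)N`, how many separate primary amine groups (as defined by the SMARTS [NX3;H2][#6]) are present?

[NX3;H2][#6] is the SMARTS for a primary amine: a trivalent nitrogen with two H attached to carbon.
Exactly one fragment in the molecule meets all constraints, giving 1 match.

1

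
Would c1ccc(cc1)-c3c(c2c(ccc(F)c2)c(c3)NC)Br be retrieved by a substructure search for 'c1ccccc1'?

Yes

The pattern c1ccccc1 describes six aromatic carbons in a ring — a benzene ring.
The molecule carries a phenyl ring, whose atoms satisfy every constraint of the query, so the pattern matches.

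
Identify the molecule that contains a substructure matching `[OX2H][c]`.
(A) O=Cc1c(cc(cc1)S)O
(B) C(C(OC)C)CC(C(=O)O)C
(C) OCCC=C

[OX2H][c] describes a hydroxyl oxygen attached to an aromatic carbon (a phenol).
(A) contains a hydroxyl group (-OH), which satisfies every atom and bond constraint.
(B) has a methoxy ether (-OCH3) but the oxygen has H0, not H1.
(C) has a hydroxyl group (-OH) but the -OH is on an aliphatic carbon, not an aromatic c.
So the answer is (A).

A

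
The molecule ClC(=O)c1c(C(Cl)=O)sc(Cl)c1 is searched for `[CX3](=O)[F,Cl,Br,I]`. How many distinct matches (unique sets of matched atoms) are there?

2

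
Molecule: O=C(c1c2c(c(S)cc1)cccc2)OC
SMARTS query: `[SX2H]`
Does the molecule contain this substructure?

Yes

The pattern [SX2H] describes an aliphatic sulfur with two connections, one being H — a thiol.
The molecule carries a thiol (-SH), whose atoms satisfy every constraint of the query, so the pattern matches.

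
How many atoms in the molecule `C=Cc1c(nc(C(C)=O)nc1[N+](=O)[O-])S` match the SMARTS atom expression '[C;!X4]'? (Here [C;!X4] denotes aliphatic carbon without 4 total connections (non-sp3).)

3

The query [C;!X4] means: aliphatic carbon that does not have four total connections.
Check the 15 heavy atoms by environment: 2× n (aromatic, X2) → no; 4× c (aromatic, X3) → no; 1× N (charge +1, X3) → no; 1× O (charge -1, X1) → no; 2× O (X1) → no; 1× S (X2) → no; 3× C (X3) → match; 1× C (X4) → no.
That gives 3 matching atoms.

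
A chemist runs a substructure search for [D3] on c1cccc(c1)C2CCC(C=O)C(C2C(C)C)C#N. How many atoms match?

6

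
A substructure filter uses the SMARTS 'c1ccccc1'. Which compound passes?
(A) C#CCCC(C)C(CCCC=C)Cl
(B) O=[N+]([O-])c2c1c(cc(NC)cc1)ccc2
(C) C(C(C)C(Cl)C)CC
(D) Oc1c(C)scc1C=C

c1ccccc1 describes six aromatic carbons in a ring (a benzene ring).
(A) has a methyl group (-CH3) but no six-membered all-carbon aromatic ring is present.
(B) contains the required atom environment, so the pattern matches.
(C) has a methyl group (-CH3) but no six-membered all-carbon aromatic ring is present.
(D) has a methyl group (-CH3) but no six-membered all-carbon aromatic ring is present.
So the answer is (B).

B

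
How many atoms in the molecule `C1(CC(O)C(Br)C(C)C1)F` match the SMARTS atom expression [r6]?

6

The query [r6] means: r6 matches atoms in a six-membered ring.
Check the 10 heavy atoms by environment: 6× C (in 6-ring) → match; 1× Br (acyclic) → no; 1× O (acyclic) → no; 1× F (acyclic) → no; 1× C (acyclic) → no.
That gives 6 matching atoms.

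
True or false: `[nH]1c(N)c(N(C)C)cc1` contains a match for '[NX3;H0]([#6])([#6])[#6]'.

The pattern [NX3;H0]([#6])([#6])[#6] describes a trivalent nitrogen with no H, bonded to three carbons — a tertiary amine.
The molecule carries a dimethylamino group (-N(CH3)2), whose atoms satisfy every constraint of the query, so the pattern matches.

True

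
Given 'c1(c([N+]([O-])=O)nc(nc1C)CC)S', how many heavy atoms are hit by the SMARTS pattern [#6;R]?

4

The query [#6;R] means: carbon that is part of a ring.
Check the 13 heavy atoms by environment: 2× n (aromatic, in 6-ring) → no; 4× c (aromatic, in 6-ring) → match; 1× S (acyclic) → no; 3× C (acyclic) → no; 1× N (charge +1, acyclic) → no; 1× O (charge -1, acyclic) → no; 1× O (acyclic) → no.
That gives 4 matching atoms.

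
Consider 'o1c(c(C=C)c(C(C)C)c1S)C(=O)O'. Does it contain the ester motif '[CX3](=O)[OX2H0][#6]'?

No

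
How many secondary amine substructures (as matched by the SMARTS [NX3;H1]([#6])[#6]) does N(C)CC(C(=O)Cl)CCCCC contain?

[NX3;H1]([#6])[#6] is the SMARTS for a secondary amine: a trivalent nitrogen with one H, bonded to two carbons.
Exactly one fragment in the molecule meets all constraints, giving 1 match.

1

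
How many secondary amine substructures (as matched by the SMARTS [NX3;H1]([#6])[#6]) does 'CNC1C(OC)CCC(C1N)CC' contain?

1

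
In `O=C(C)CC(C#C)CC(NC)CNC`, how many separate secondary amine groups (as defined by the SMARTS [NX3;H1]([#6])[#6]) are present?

2

[NX3;H1]([#6])[#6] is the SMARTS for a secondary amine: a trivalent nitrogen with one H, bonded to two carbons.
The molecule carries 2 separate instances of an N-methylamino group (-NHCH3) meeting every constraint; each maps to a distinct set of atoms, giving 2 matches.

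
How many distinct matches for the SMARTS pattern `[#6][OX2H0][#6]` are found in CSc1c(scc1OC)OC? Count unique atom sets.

[#6][OX2H0][#6] is the SMARTS for an ether: an aliphatic oxygen bridging two carbons with no H on the oxygen.
The molecule carries 2 separate instances of a methoxy ether (-OCH3) meeting every constraint; each maps to a distinct set of atoms, giving 2 matches.

2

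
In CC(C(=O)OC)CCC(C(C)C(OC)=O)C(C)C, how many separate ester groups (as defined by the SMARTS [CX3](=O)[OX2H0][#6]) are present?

2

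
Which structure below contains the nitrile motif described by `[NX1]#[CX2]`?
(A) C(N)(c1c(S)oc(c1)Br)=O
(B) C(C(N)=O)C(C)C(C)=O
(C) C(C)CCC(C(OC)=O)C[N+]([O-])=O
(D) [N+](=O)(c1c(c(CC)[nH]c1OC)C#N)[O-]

[NX1]#[CX2] describes a nitrogen triple-bonded to a two-connected carbon (a nitrile).
(A) has a primary amide (-C(=O)NH2) but the nitrogen is NX3, not NX1.
(B) has a primary amide (-C(=O)NH2) but the nitrogen is NX3, not NX1.
(C) has a nitro group (-[N+](=O)[O-]) but there is no C#N triple bond.
(D) contains a nitrile (-C#N), which satisfies every atom and bond constraint.
So the answer is (D).

D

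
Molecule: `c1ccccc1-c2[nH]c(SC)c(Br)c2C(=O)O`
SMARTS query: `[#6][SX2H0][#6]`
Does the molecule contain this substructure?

The pattern [#6][SX2H0][#6] describes an aliphatic sulfur bridging two carbons with no H on the sulfur — a thioether.
The molecule carries a methylthio ether (-SCH3), whose atoms satisfy every constraint of the query, so the pattern matches.

Yes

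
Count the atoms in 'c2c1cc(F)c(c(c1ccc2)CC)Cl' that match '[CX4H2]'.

Check the 14 heavy atoms by environment: 5× c (aromatic, H0, X3) → no; 5× c (aromatic, H1, X3) → no; 1× C (H2, X4) → match; 1× C (H3, X4) → no; 1× Cl (H0, X1) → no; 1× F (H0, X1) → no.
That gives 1 matching atom.

1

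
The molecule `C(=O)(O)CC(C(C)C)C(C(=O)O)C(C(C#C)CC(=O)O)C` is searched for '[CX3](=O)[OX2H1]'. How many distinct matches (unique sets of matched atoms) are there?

3

[CX3](=O)[OX2H1] is the SMARTS for a carboxylic acid: an sp2 carbon double-bonded to O and single-bonded to an -OH oxygen.
The molecule carries 3 separate instances of a carboxylic acid group (-C(=O)OH) meeting every constraint; each maps to a distinct set of atoms, giving 3 matches.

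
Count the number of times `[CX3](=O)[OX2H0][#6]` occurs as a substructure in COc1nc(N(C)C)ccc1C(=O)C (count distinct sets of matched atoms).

[CX3](=O)[OX2H0][#6] is the SMARTS for an ester: a carbonyl carbon bonded to an oxygen that is itself bonded to carbon (no H on that O).
The molecule has a methoxy ether (-OCH3), but the ether oxygen is not adjacent to a C=O carbon; nothing else fits, so there are 0 matches.

0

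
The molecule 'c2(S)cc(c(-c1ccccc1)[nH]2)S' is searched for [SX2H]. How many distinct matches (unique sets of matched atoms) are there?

2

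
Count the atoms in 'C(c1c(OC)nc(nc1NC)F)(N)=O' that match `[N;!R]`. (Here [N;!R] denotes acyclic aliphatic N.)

2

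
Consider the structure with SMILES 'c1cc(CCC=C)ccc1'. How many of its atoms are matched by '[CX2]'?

Check the 10 heavy atoms by environment: 2× C (X4) → no; 2× C (X3) → no; 6× c (aromatic, X3) → no.
No environment satisfies the query, so 0 matching atoms.

0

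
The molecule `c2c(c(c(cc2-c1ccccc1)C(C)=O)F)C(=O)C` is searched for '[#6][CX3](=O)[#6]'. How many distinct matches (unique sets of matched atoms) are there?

2

[#6][CX3](=O)[#6] is the SMARTS for a ketone: a carbonyl carbon (no H) flanked by two carbons.
The molecule carries 2 separate instances of an acetyl/ketone group (-C(=O)CH3) meeting every constraint; each maps to a distinct set of atoms, giving 2 matches.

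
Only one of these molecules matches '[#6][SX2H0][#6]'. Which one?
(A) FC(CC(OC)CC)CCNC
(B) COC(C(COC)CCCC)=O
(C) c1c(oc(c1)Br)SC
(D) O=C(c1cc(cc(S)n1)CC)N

C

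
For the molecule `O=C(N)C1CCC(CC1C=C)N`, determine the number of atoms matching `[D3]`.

Check the 12 heavy atoms by environment: 4× C (D3) → match; 4× C (D2) → no; 2× N (D1) → no; 1× O (D1) → no; 1× C (D1) → no.
That gives 4 matching atoms.

4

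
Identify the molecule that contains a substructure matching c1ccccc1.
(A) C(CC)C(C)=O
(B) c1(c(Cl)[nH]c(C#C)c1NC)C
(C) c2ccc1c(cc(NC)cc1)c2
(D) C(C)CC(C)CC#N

C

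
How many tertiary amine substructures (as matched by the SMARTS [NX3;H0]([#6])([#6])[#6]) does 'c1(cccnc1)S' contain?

0

[NX3;H0]([#6])([#6])[#6] is the SMARTS for a tertiary amine: a trivalent nitrogen with no H, bonded to three carbons.
No fragment in the molecule satisfies every constraint, giving 0 matches.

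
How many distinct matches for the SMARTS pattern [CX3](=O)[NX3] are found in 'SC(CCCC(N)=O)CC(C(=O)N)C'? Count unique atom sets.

[CX3](=O)[NX3] is the SMARTS for an amide: a carbonyl carbon bonded to a trivalent nitrogen.
The molecule carries 2 separate instances of a primary amide (-C(=O)NH2) meeting every constraint; each maps to a distinct set of atoms, giving 2 matches.

2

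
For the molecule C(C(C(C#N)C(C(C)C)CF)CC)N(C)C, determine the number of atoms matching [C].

13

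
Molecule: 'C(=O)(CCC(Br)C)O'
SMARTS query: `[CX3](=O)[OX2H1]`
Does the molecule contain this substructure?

Yes

The pattern [CX3](=O)[OX2H1] describes an sp2 carbon double-bonded to O and single-bonded to an -OH oxygen — a carboxylic acid.
The molecule carries a carboxylic acid group (-C(=O)OH), whose atoms satisfy every constraint of the query, so the pattern matches.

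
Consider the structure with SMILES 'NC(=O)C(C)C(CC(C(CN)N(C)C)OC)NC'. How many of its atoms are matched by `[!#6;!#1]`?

6

The query [!#6;!#1] means: not carbon and not hydrogen — any heteroatom.
Check the 18 heavy atoms by environment: 12× C → no; 4× N → match; 2× O → match.
Summing the matching environments: 4 + 2 = 6 matching atoms.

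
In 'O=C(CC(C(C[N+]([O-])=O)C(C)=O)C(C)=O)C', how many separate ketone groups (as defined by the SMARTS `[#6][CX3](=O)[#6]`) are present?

[#6][CX3](=O)[#6] is the SMARTS for a ketone: a carbonyl carbon (no H) flanked by two carbons.
The molecule carries 3 separate instances of an acetyl/ketone group (-C(=O)CH3) meeting every constraint; each maps to a distinct set of atoms, giving 3 matches.

3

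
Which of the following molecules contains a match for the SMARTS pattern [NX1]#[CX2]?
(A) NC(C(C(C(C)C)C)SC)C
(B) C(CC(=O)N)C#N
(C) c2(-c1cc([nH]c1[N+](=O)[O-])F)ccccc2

B

[NX1]#[CX2] describes a nitrogen triple-bonded to a two-connected carbon (a nitrile).
(A) has a primary amino group (-NH2) but the nitrogen is NX3 (three connections), not NX1 triple-bonded.
(B) contains a nitrile (-C#N), which satisfies every atom and bond constraint.
(C) has a nitro group (-[N+](=O)[O-]) but there is no C#N triple bond.
So the answer is (B).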